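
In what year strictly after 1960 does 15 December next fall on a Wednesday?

From one year to the next, a fixed date's weekday advances by 1, or by 2 when a Feb 29 lies between the two dates.
1960: December 15 is Thursday.
1961: Friday (+1)
1962: Saturday (+1)
1963: Sunday (+1)
1964: Tuesday (+2)
1965: Wednesday (+1)
15 December falls on a Wednesday in 1965.

1965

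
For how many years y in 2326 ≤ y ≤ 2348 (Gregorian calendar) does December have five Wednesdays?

December has 31 days; it has five Wednesdays when Wednesday falls among the first (month-length − 28) days — i.e. when December 1 is one of Wednesday/Tuesday/Monday.
December 1 by year: 2326:Wed✓ 2327:Thu 2328:Sat 2329:Sun 2330:Mon✓ 2331:Tue✓ 2332:Thu 2333:Fri 2334:Sat 2335:Sun 2336:Tue✓ 2337:Wed✓ 2338:Thu 2339:Fri 2340:Sun 2341:Mon✓ 2342:Tue✓ 2343:Wed✓ 2344:Fri 2345:Sat 2346:Sun 2347:Mon✓ 2348:Wed✓
Years with five Wednesdays: 2326, 2330, 2331, 2336, 2337, 2341, 2342, 2343, 2347, 2348 → 10.

10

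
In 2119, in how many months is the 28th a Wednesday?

Check the 28th of each month of 2119: Jan 28: Sat, Feb 28: Tue, Mar 28: Tue, Apr 28: Fri, May 28: Sun, Jun 28: Wed, Jul 28: Fri, Aug 28: Mon, Sep 28: Thu, Oct 28: Sat, Nov 28: Tue, Dec 28: Thu.
Wednesday occurs in June — 1 month.

1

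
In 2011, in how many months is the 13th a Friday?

1

Check the 13th of each month of 2011: Jan 13: Thu, Feb 13: Sun, Mar 13: Sun, Apr 13: Wed, May 13: Fri, Jun 13: Mon, Jul 13: Wed, Aug 13: Sat, Sep 13: Tue, Oct 13: Thu, Nov 13: Sun, Dec 13: Tue.
Friday occurs in May — 1 month.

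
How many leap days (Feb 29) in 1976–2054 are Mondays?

3

Leap years in 1976–2054: 20 of them.
Feb 29 weekday advances by 5 (mod 7) from one leap year to the next four years later (or differs when a century non-leap intervenes).
Leap-day weekdays: 1976:Sun 1980:Fri 1984:Wed 1988:Mon✓ 1992:Sat 1996:Thu 2000:Tue 2004:Sun 2008:Fri 2012:Wed 2016:Mon✓ 2020:Sat 2024:Thu 2028:Tue 2032:Sun 2036:Fri 2040:Wed 2044:Mon✓ 2048:Sat 2052:Thu
Monday: 1988, 2016, 2044 → 3.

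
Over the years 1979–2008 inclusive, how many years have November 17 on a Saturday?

Track November 17's weekday year by year (advancing +1, or +2 across a Feb 29):
  1979: Sat ✓  1980: Mon (+2)  1981: Tue (+1)  1982: Wed (+1)  1983: Thu (+1)
  1984: Sat (+2) ✓  1985: Sun (+1)  1986: Mon (+1)  1987: Tue (+1)  1988: Thu (+2)
  1989: Fri (+1)  1990: Sat (+1) ✓  1991: Sun (+1)  1992: Tue (+2)  1993: Wed (+1)
  1994: Thu (+1)  1995: Fri (+1)  1996: Sun (+2)  1997: Mon (+1)  1998: Tue (+1)
  1999: Wed (+1)  2000: Fri (+2)  2001: Sat (+1) ✓  2002: Sun (+1)  2003: Mon (+1)
  2004: Wed (+2)  2005: Thu (+1)  2006: Fri (+1)  2007: Sat (+1) ✓  2008: Mon (+2)
Saturday years: 1979, 1984, 1990, 2001, 2007 — 5 in total.

5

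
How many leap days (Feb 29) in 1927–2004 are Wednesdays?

3

Leap years in 1927–2004: 20 of them.
Feb 29 weekday advances by 5 (mod 7) from one leap year to the next four years later (or differs when a century non-leap intervenes).
Leap-day weekdays: 1928:Wed✓ 1932:Mon 1936:Sat 1940:Thu 1944:Tue 1948:Sun 1952:Fri 1956:Wed✓ 1960:Mon 1964:Sat 1968:Thu 1972:Tue 1976:Sun 1980:Fri 1984:Wed✓ 1988:Mon 1992:Sat 1996:Thu 2000:Tue 2004:Sun
Wednesday: 1928, 1956, 1984 → 3.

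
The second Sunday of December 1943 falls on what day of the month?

December 1, 1943 is a Wednesday, so the first Sunday is the 5th.
The second Sunday is 5 + 7 = 12.

12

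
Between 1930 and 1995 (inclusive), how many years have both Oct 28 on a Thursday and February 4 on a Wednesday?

2

Check each year's weekday for Oct 28 and February 4:
  1930: Tue/Tue  1931: Wed/Wed  1932: Fri/Thu  1933: Sat/Sat  1934: Sun/Sun  1935: Mon/Mon  1936: Wed/Tue  1937: Thu/Thu  1938: Fri/Fri  1939: Sat/Sat  1940: Mon/Sun  1941: Tue/Tue  1942: Wed/Wed  1943: Thu/Thu  …(38 more)…  1982: Thu/Thu  1983: Fri/Fri  1984: Sun/Sat  1985: Mon/Mon  1986: Tue/Tue  1987: Wed/Wed  1988: Fri/Thu  1989: Sat/Sat  1990: Sun/Sun  1991: Mon/Mon  1992: Wed/Tue  1993: Thu/Thu  1994: Fri/Fri  1995: Sat/Sat
Both conditions hold in: 1948, 1976 — 2.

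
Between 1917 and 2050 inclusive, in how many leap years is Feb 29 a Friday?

Leap years in 1917–2050: 33 of them.
Feb 29 weekday advances by 5 (mod 7) from one leap year to the next four years later (or differs when a century non-leap intervenes).
Leap-day weekdays: 1920:Sun 1924:Fri✓ 1928:Wed 1932:Mon 1936:Sat 1940:Thu 1944:Tue 1948:Sun 1952:Fri✓ 1956:Wed 1960:Mon 1964:Sat 1968:Thu …(7 more)… 2000:Tue 2004:Sun 2008:Fri✓ 2012:Wed 2016:Mon 2020:Sat 2024:Thu 2028:Tue 2032:Sun 2036:Fri✓ 2040:Wed 2044:Mon 2048:Sat
Friday: 1924, 1952, 1980, 2008, 2036 → 5.

5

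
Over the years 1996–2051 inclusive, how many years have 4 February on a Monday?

8

Track 4 February's weekday year by year (advancing +1, or +2 across a Feb 29):
  1996: Sun  1997: Tue (+2)  1998: Wed (+1)  1999: Thu (+1)  2000: Fri (+1)
  2001: Sun (+2)  2002: Mon (+1) ✓  2003: Tue (+1)  2004: Wed (+1)  2005: Fri (+2)
  2006: Sat (+1)  2007: Sun (+1)  2008: Mon (+1) ✓  2009: Wed (+2)  … (28 more years) …
  2038: Thu (+1)  2039: Fri (+1)  2040: Sat (+1)  2041: Mon (+2) ✓  2042: Tue (+1)
  2043: Wed (+1)  2044: Thu (+1)  2045: Sat (+2)  2046: Sun (+1)  2047: Mon (+1) ✓
  2048: Tue (+1)  2049: Thu (+2)  2050: Fri (+1)  2051: Sat (+1)
Monday years: 2002, 2008, 2013, 2019, 2030, 2036, 2041, 2047 — 8 in total.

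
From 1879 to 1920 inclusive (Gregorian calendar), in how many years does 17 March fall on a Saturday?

6

Track 17 March's weekday year by year (advancing +1, or +2 across a Feb 29):
  1879: Mon  1880: Wed (+2)  1881: Thu (+1)  1882: Fri (+1)  1883: Sat (+1) ✓
  1884: Mon (+2)  1885: Tue (+1)  1886: Wed (+1)  1887: Thu (+1)  1888: Sat (+2) ✓
  1889: Sun (+1)  1890: Mon (+1)  1891: Tue (+1)  1892: Thu (+2)  … (14 more years) …
  1907: Sun (+1)  1908: Tue (+2)  1909: Wed (+1)  1910: Thu (+1)  1911: Fri (+1)
  1912: Sun (+2)  1913: Mon (+1)  1914: Tue (+1)  1915: Wed (+1)  1916: Fri (+2)
  1917: Sat (+1) ✓  1918: Sun (+1)  1919: Mon (+1)  1920: Wed (+2)
Saturday years: 1883, 1888, 1894, 1900, 1906, 1917 — 6 in total.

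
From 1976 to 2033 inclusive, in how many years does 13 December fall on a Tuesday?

Track 13 December's weekday year by year (advancing +1, or +2 across a Feb 29):
  1976: Mon  1977: Tue (+1) ✓  1978: Wed (+1)  1979: Thu (+1)  1980: Sat (+2)
  1981: Sun (+1)  1982: Mon (+1)  1983: Tue (+1) ✓  1984: Thu (+2)  1985: Fri (+1)
  1986: Sat (+1)  1987: Sun (+1)  1988: Tue (+2) ✓  1989: Wed (+1)  … (30 more years) …
  2020: Sun (+2)  2021: Mon (+1)  2022: Tue (+1) ✓  2023: Wed (+1)  2024: Fri (+2)
  2025: Sat (+1)  2026: Sun (+1)  2027: Mon (+1)  2028: Wed (+2)  2029: Thu (+1)
  2030: Fri (+1)  2031: Sat (+1)  2032: Mon (+2)  2033: Tue (+1) ✓
Tuesday years: 1977, 1983, 1988, 1994, 2005, 2011, 2016, 2022, 2033 — 9 in total.

9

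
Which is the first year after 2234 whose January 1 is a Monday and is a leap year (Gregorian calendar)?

2244

Jan 1 advances by 2 weekdays after a leap year and by 1 after a common year.
2234: Jan 1 is Wednesday.
2235: Thursday
2236: Friday (leap)
2237: Sunday
2238: Monday
2239: Tuesday
2240: Wednesday (leap)
2241: Friday
2242: Saturday
2243: Sunday
2244: Monday (leap)
2244 begins on a Monday and is a leap year.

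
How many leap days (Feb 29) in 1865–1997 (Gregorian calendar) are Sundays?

Leap years in 1865–1997: 32 of them.
Feb 29 weekday advances by 5 (mod 7) from one leap year to the next four years later (or differs when a century non-leap intervenes).
Leap-day weekdays: 1868:Sat 1872:Thu 1876:Tue 1880:Sun✓ 1884:Fri 1888:Wed 1892:Mon 1896:Sat 1904:Mon 1908:Sat 1912:Thu 1916:Tue 1920:Sun✓ …(6 more)… 1948:Sun✓ 1952:Fri 1956:Wed 1960:Mon 1964:Sat 1968:Thu 1972:Tue 1976:Sun✓ 1980:Fri 1984:Wed 1988:Mon 1992:Sat 1996:Thu
Sunday: 1880, 1920, 1948, 1976 → 4.

4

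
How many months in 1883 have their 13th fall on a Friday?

Check the 13th of each month of 1883: Jan 13: Sat, Feb 13: Tue, Mar 13: Tue, Apr 13: Fri, May 13: Sun, Jun 13: Wed, Jul 13: Fri, Aug 13: Mon, Sep 13: Thu, Oct 13: Sat, Nov 13: Tue, Dec 13: Thu.
Friday occurs in April, July — 2 months.

2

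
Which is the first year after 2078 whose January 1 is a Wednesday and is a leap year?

Jan 1 advances by 2 weekdays after a leap year and by 1 after a common year.
2078: Jan 1 is Saturday.
2079: Sunday
2080: Monday (leap)
2081: Wednesday
2082: Thursday
2083: Friday
2084: Saturday (leap)
2085: Monday
2086: Tuesday
2087: Wednesday
2088: Thursday (leap)
2089: Saturday
2090: Sunday
2091: Monday
2092: Tuesday (leap)
2093: Thursday
2094: Friday
2095: Saturday
2096: Sunday (leap)
2097: Tuesday
2098: Wednesday
2099: Thursday
2100: Friday
2101: Saturday
2102: Sunday
2103: Monday
2104: Tuesday (leap)
2105: Thursday
2106: Friday
2107: Saturday
2108: Sunday (leap)
2109: Tuesday
2110: Wednesday
2111: Thursday
2112: Friday (leap)
2113: Sunday
2114: Monday
2115: Tuesday
2116: Wednesday (leap)
2116 begins on a Wednesday and is a leap year.

2116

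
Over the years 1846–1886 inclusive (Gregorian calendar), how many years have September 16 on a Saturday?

Track September 16's weekday year by year (advancing +1, or +2 across a Feb 29):
  1846: Wed  1847: Thu (+1)  1848: Sat (+2) ✓  1849: Sun (+1)  1850: Mon (+1)
  1851: Tue (+1)  1852: Thu (+2)  1853: Fri (+1)  1854: Sat (+1) ✓  1855: Sun (+1)
  1856: Tue (+2)  1857: Wed (+1)  1858: Thu (+1)  1859: Fri (+1)  … (13 more years) …
  1873: Tue (+1)  1874: Wed (+1)  1875: Thu (+1)  1876: Sat (+2) ✓  1877: Sun (+1)
  1878: Mon (+1)  1879: Tue (+1)  1880: Thu (+2)  1881: Fri (+1)  1882: Sat (+1) ✓
  1883: Sun (+1)  1884: Tue (+2)  1885: Wed (+1)  1886: Thu (+1)
Saturday years: 1848, 1854, 1865, 1871, 1876, 1882 — 6 in total.

6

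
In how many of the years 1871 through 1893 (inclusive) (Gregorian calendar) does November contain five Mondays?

November has 30 days; it has five Mondays when Monday falls among the first (month-length − 28) days — i.e. when November 1 is one of Monday/Sunday.
November 1 by year: 1871:Wed 1872:Fri 1873:Sat 1874:Sun✓ 1875:Mon✓ 1876:Wed 1877:Thu 1878:Fri 1879:Sat 1880:Mon✓ 1881:Tue 1882:Wed 1883:Thu 1884:Sat 1885:Sun✓ 1886:Mon✓ 1887:Tue 1888:Thu 1889:Fri 1890:Sat 1891:Sun✓ 1892:Tue 1893:Wed
Years with five Mondays: 1874, 1875, 1880, 1885, 1886, 1891 → 6.

6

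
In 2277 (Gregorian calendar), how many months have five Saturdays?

A month of length L has five Saturdays iff its first Saturday is on day ≤ L−28 (so day 1–3 in a 31-day month, 1–2 in a 30-day month, day 1 in a leap February).
Checking each month of 2277: Jan starts Mon (31d); Feb starts Thu (28d); Mar starts Thu (31d) ✓; Apr starts Sun (30d); May starts Tue (31d); Jun starts Fri (30d) ✓; Jul starts Sun (31d); Aug starts Wed (31d); Sep starts Sat (30d) ✓; Oct starts Mon (31d); Nov starts Thu (30d); Dec starts Sat (31d) ✓.
Five-Saturday months: March, June, September, December → 4.

4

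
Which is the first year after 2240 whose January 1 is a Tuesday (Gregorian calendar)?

2250

Jan 1 advances by 2 weekdays after a leap year and by 1 after a common year.
2240: Jan 1 is Wednesday (leap).
2241: Friday
2242: Saturday
2243: Sunday
2244: Monday (leap)
2245: Wednesday
2246: Thursday
2247: Friday
2248: Saturday (leap)
2249: Monday
2250: Tuesday
2250 begins on a Tuesday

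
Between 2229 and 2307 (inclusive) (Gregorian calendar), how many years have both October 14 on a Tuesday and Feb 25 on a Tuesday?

Check each year's weekday for October 14 and Feb 25:
  2229: Wed/Wed  2230: Thu/Thu  2231: Fri/Fri  2232: Sun/Sat  2233: Mon/Mon  2234: Tue/Tue ✓  2235: Wed/Wed  2236: Fri/Thu  2237: Sat/Sat  2238: Sun/Sun  2239: Mon/Mon  2240: Wed/Tue  2241: Thu/Thu  2242: Fri/Fri  …(51 more)…  2294: Sun/Sun  2295: Mon/Mon  2296: Wed/Tue  2297: Thu/Thu  2298: Fri/Fri  2299: Sat/Sat  2300: Sun/Sun  2301: Mon/Mon  2302: Tue/Tue ✓  2303: Wed/Wed  2304: Fri/Thu  2305: Sat/Sat  2306: Sun/Sun  2307: Mon/Mon
Both conditions hold in: 2234, 2245, 2251, 2262, 2273, 2279, 2290, 2302 — 8.

8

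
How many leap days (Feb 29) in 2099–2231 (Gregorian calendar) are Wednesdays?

Leap years in 2099–2231: 31 of them.
Feb 29 weekday advances by 5 (mod 7) from one leap year to the next four years later (or differs when a century non-leap intervenes).
Leap-day weekdays: 2104:Fri 2108:Wed✓ 2112:Mon 2116:Sat 2120:Thu 2124:Tue 2128:Sun 2132:Fri 2136:Wed✓ 2140:Mon 2144:Sat 2148:Thu 2152:Tue …(5 more)… 2176:Thu 2180:Tue 2184:Sun 2188:Fri 2192:Wed✓ 2196:Mon 2204:Wed✓ 2208:Mon 2212:Sat 2216:Thu 2220:Tue 2224:Sun 2228:Fri
Wednesday: 2108, 2136, 2164, 2192, 2204 → 5.

5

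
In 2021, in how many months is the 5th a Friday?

3

Check the 5th of each month of 2021: Jan 5: Tue, Feb 5: Fri, Mar 5: Fri, Apr 5: Mon, May 5: Wed, Jun 5: Sat, Jul 5: Mon, Aug 5: Thu, Sep 5: Sun, Oct 5: Tue, Nov 5: Fri, Dec 5: Sun.
Friday occurs in February, March, November — 3 months.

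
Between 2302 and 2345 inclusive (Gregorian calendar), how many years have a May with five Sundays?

May has 31 days; it has five Sundays when Sunday falls among the first (month-length − 28) days — i.e. when May 1 is one of Sunday/Saturday/Friday.
May 1 by year: 2302:Thu 2303:Fri✓ 2304:Sun✓ 2305:Mon 2306:Tue 2307:Wed 2308:Fri✓ 2309:Sat✓ 2310:Sun✓ 2311:Mon 2312:Wed 2313:Thu 2314:Fri✓ 2315:Sat✓ 2316:Mon …(14 more)… 2331:Fri✓ 2332:Sun✓ 2333:Mon 2334:Tue 2335:Wed 2336:Fri✓ 2337:Sat✓ 2338:Sun✓ 2339:Mon 2340:Wed 2341:Thu 2342:Fri✓ 2343:Sat✓ 2344:Mon 2345:Tue
Years with five Sundays: 2303, 2304, 2308, 2309, 2310, 2314, 2315, 2320, 2321, 2325, 2326, 2327, 2331, 2332, 2336, 2337, 2338, 2342, 2343 → 19.

19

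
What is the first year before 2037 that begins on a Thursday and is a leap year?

2032

Jan 1 advances by 2 weekdays after a leap year and by 1 after a common year.
2037: Jan 1 is Thursday.
2036: Tuesday (leap)
2035: Monday
2034: Sunday
2033: Saturday
2032: Thursday (leap)
2032 begins on a Thursday and is a leap year.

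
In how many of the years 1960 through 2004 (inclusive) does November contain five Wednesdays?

13

November has 30 days; it has five Wednesdays when Wednesday falls among the first (month-length − 28) days — i.e. when November 1 is one of Wednesday/Tuesday.
November 1 by year: 1960:Tue✓ 1961:Wed✓ 1962:Thu 1963:Fri 1964:Sun 1965:Mon 1966:Tue✓ 1967:Wed✓ 1968:Fri 1969:Sat 1970:Sun 1971:Mon 1972:Wed✓ 1973:Thu 1974:Fri …(15 more)… 1990:Thu 1991:Fri 1992:Sun 1993:Mon 1994:Tue✓ 1995:Wed✓ 1996:Fri 1997:Sat 1998:Sun 1999:Mon 2000:Wed✓ 2001:Thu 2002:Fri 2003:Sat 2004:Mon
Years with five Wednesdays: 1960, 1961, 1966, 1967, 1972, 1977, 1978, 1983, 1988, 1989, 1994, 1995, 2000 → 13.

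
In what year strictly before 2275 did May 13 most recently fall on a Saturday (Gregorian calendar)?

From one year to the next, a fixed date's weekday advances by 1, or by 2 when a Feb 29 lies between the two dates.
2275: May 13 is Thursday.
2274: Wednesday (−1)
2273: Tuesday (−1)
2272: Monday (−1)
2271: Saturday (−2)
May 13 falls on a Saturday in 2271.

2271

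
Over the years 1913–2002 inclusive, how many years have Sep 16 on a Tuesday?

Track Sep 16's weekday year by year (advancing +1, or +2 across a Feb 29):
  1913: Tue ✓  1914: Wed (+1)  1915: Thu (+1)  1916: Sat (+2)  1917: Sun (+1)
  1918: Mon (+1)  1919: Tue (+1) ✓  1920: Thu (+2)  1921: Fri (+1)  1922: Sat (+1)
  1923: Sun (+1)  1924: Tue (+2) ✓  1925: Wed (+1)  1926: Thu (+1)  … (62 more years) …
  1989: Sat (+1)  1990: Sun (+1)  1991: Mon (+1)  1992: Wed (+2)  1993: Thu (+1)
  1994: Fri (+1)  1995: Sat (+1)  1996: Mon (+2)  1997: Tue (+1) ✓  1998: Wed (+1)
  1999: Thu (+1)  2000: Sat (+2)  2001: Sun (+1)  2002: Mon (+1)
Tuesday years: 1913, 1919, 1924, 1930, 1941, 1947, 1952, 1958, 1969, 1975, 1980, 1986, 1997 — 13 in total.

13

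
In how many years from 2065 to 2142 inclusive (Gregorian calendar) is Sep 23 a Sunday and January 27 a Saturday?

8

Check each year's weekday for Sep 23 and January 27:
  2065: Wed/Tue  2066: Thu/Wed  2067: Fri/Thu  2068: Sun/Fri  2069: Mon/Sun  2070: Tue/Mon  2071: Wed/Tue  2072: Fri/Wed  2073: Sat/Fri  2074: Sun/Sat ✓  2075: Mon/Sun  2076: Wed/Mon  2077: Thu/Wed  2078: Fri/Thu  …(50 more)…  2129: Fri/Thu  2130: Sat/Fri  2131: Sun/Sat ✓  2132: Tue/Sun  2133: Wed/Tue  2134: Thu/Wed  2135: Fri/Thu  2136: Sun/Fri  2137: Mon/Sun  2138: Tue/Mon  2139: Wed/Tue  2140: Fri/Wed  2141: Sat/Fri  2142: Sun/Sat ✓
Both conditions hold in: 2074, 2085, 2091, 2103, 2114, 2125, 2131, 2142 — 8.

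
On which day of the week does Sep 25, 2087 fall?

January 1, 2087 is a Wednesday.
September 25 is day 268 of the year, i.e. 267 days after Jan 1.
267 mod 7 = 1, so advance 1 weekday from Wednesday: Thursday.

Thursday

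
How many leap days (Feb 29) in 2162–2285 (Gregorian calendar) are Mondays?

Leap years in 2162–2285: 30 of them.
Feb 29 weekday advances by 5 (mod 7) from one leap year to the next four years later (or differs when a century non-leap intervenes).
Leap-day weekdays: 2164:Wed 2168:Mon✓ 2172:Sat 2176:Thu 2180:Tue 2184:Sun 2188:Fri 2192:Wed 2196:Mon✓ 2204:Wed 2208:Mon✓ 2212:Sat 2216:Thu …(4 more)… 2236:Mon✓ 2240:Sat 2244:Thu 2248:Tue 2252:Sun 2256:Fri 2260:Wed 2264:Mon✓ 2268:Sat 2272:Thu 2276:Tue 2280:Sun 2284:Fri
Monday: 2168, 2196, 2208, 2236, 2264 → 5.

5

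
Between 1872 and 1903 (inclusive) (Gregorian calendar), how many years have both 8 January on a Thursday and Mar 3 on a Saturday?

Check each year's weekday for 8 January and Mar 3:
  1872: Mon/Sun  1873: Wed/Mon  1874: Thu/Tue  1875: Fri/Wed  1876: Sat/Fri  1877: Mon/Sat  1878: Tue/Sun  1879: Wed/Mon  1880: Thu/Wed  1881: Sat/Thu  1882: Sun/Fri  1883: Mon/Sat  1884: Tue/Mon  1885: Thu/Tue  …(4 more)…  1890: Wed/Mon  1891: Thu/Tue  1892: Fri/Thu  1893: Sun/Fri  1894: Mon/Sat  1895: Tue/Sun  1896: Wed/Tue  1897: Fri/Wed  1898: Sat/Thu  1899: Sun/Fri  1900: Mon/Sat  1901: Tue/Sun  1902: Wed/Mon  1903: Thu/Tue
Both conditions hold in: no year — 0.

0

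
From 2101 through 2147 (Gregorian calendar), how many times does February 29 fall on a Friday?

Leap years in 2101–2147: 11 of them.
Feb 29 weekday advances by 5 (mod 7) from one leap year to the next four years later (or differs when a century non-leap intervenes).
Leap-day weekdays: 2104:Fri✓ 2108:Wed 2112:Mon 2116:Sat 2120:Thu 2124:Tue 2128:Sun 2132:Fri✓ 2136:Wed 2140:Mon 2144:Sat
Friday: 2104, 2132 → 2.

2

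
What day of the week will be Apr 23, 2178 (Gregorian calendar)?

Thursday

January 1, 2178 is a Thursday.
April 23 is day 113 of the year, i.e. 112 days after Jan 1.
112 mod 7 = 0, so advance 0 weekdays from Thursday: Thursday.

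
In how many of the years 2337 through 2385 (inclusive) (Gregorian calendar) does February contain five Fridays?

2

February has 28 days (29 in leap years); it has five Fridays when Friday falls among the first (month-length − 28) days — i.e. when February 1 is Friday in a leap year (never in a common year).
February 1 by year: 2337:Mon 2338:Tue 2339:Wed 2340:Thu 2341:Sat 2342:Sun 2343:Mon 2344:Tue 2345:Thu 2346:Fri 2347:Sat 2348:Sun 2349:Tue 2350:Wed 2351:Thu …(19 more)… 2371:Mon 2372:Tue 2373:Thu 2374:Fri 2375:Sat 2376:Sun 2377:Tue 2378:Wed 2379:Thu 2380:Fri✓ 2381:Sun 2382:Mon 2383:Tue 2384:Wed 2385:Fri
Years with five Fridays: 2352, 2380 → 2.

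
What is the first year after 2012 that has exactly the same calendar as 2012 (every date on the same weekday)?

Two years share a calendar iff Jan 1 falls on the same weekday and both are leap or both are common. 2012: Jan 1 is Sunday, leap year.
2013: Jan 1 Tuesday, common
2014: Jan 1 Wednesday, common
2015: Jan 1 Thursday, common
2016: Jan 1 Friday, leap
2017: Jan 1 Sunday, common
2018: Jan 1 Monday, common
2019: Jan 1 Tuesday, common
2020: Jan 1 Wednesday, leap
2021: Jan 1 Friday, common
2022: Jan 1 Saturday, common
2023: Jan 1 Sunday, common
2024: Jan 1 Monday, leap
2025: Jan 1 Wednesday, common
2026: Jan 1 Thursday, common
2027: Jan 1 Friday, common
2028: Jan 1 Saturday, leap
2029: Jan 1 Monday, common
2030: Jan 1 Tuesday, common
2031: Jan 1 Wednesday, common
2032: Jan 1 Thursday, leap
2033: Jan 1 Saturday, common
2034: Jan 1 Sunday, common
2035: Jan 1 Monday, common
2036: Jan 1 Tuesday, leap
2037: Jan 1 Thursday, common
2038: Jan 1 Friday, common
2039: Jan 1 Saturday, common
2040: Jan 1 Sunday, leap
2040 matches on both conditions.

2040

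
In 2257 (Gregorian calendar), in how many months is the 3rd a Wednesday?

Check the 3rd of each month of 2257: Jan 3: Sat, Feb 3: Tue, Mar 3: Tue, Apr 3: Fri, May 3: Sun, Jun 3: Wed, Jul 3: Fri, Aug 3: Mon, Sep 3: Thu, Oct 3: Sat, Nov 3: Tue, Dec 3: Thu.
Wednesday occurs in June — 1 month.

1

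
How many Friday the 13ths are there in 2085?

2

Check the 13th of each month of 2085: Jan 13: Sat, Feb 13: Tue, Mar 13: Tue, Apr 13: Fri, May 13: Sun, Jun 13: Wed, Jul 13: Fri, Aug 13: Mon, Sep 13: Thu, Oct 13: Sat, Nov 13: Tue, Dec 13: Thu.
Friday occurs in April, July — 2 months.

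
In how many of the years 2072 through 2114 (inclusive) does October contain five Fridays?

18

October has 31 days; it has five Fridays when Friday falls among the first (month-length − 28) days — i.e. when October 1 is one of Friday/Thursday/Wednesday.
October 1 by year: 2072:Sat 2073:Sun 2074:Mon 2075:Tue 2076:Thu✓ 2077:Fri✓ 2078:Sat 2079:Sun 2080:Tue 2081:Wed✓ 2082:Thu✓ 2083:Fri✓ 2084:Sun 2085:Mon 2086:Tue …(13 more)… 2100:Fri✓ 2101:Sat 2102:Sun 2103:Mon 2104:Wed✓ 2105:Thu✓ 2106:Fri✓ 2107:Sat 2108:Mon 2109:Tue 2110:Wed✓ 2111:Thu✓ 2112:Sat 2113:Sun 2114:Mon
Years with five Fridays: 2076, 2077, 2081, 2082, 2083, 2087, 2088, 2092, 2093, 2094, 2098, 2099, 2100, 2104, 2105, 2106, 2110, 2111 → 18.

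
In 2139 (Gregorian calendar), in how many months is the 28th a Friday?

Check the 28th of each month of 2139: Jan 28: Wed, Feb 28: Sat, Mar 28: Sat, Apr 28: Tue, May 28: Thu, Jun 28: Sun, Jul 28: Tue, Aug 28: Fri, Sep 28: Mon, Oct 28: Wed, Nov 28: Sat, Dec 28: Mon.
Friday occurs in August — 1 month.

1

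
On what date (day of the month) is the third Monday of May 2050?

May 1, 2050 is a Sunday, so the first Monday is the 2nd.
The third Monday is 2 + 14 = 16.

16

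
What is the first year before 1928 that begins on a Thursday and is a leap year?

Jan 1 advances by 2 weekdays after a leap year and by 1 after a common year.
1928: Jan 1 is Sunday (leap).
1927: Saturday
1926: Friday
1925: Thursday
1924: Tuesday (leap)
1923: Monday
1922: Sunday
1921: Saturday
1920: Thursday (leap)
1920 begins on a Thursday and is a leap year.

1920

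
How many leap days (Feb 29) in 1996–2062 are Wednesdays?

2

Leap years in 1996–2062: 17 of them.
Feb 29 weekday advances by 5 (mod 7) from one leap year to the next four years later (or differs when a century non-leap intervenes).
Leap-day weekdays: 1996:Thu 2000:Tue 2004:Sun 2008:Fri 2012:Wed✓ 2016:Mon 2020:Sat 2024:Thu 2028:Tue 2032:Sun 2036:Fri 2040:Wed✓ 2044:Mon 2048:Sat 2052:Thu 2056:Tue 2060:Sun
Wednesday: 2012, 2040 → 2.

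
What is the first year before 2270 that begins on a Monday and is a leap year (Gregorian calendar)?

Jan 1 advances by 2 weekdays after a leap year and by 1 after a common year.
2270: Jan 1 is Saturday.
2269: Friday
2268: Wednesday (leap)
2267: Tuesday
2266: Monday
2265: Sunday
2264: Friday (leap)
2263: Thursday
2262: Wednesday
2261: Tuesday
2260: Sunday (leap)
2259: Saturday
2258: Friday
2257: Thursday
2256: Tuesday (leap)
2255: Monday
2254: Sunday
2253: Saturday
2252: Thursday (leap)
2251: Wednesday
2250: Tuesday
2249: Monday
2248: Saturday (leap)
2247: Friday
2246: Thursday
2245: Wednesday
2244: Monday (leap)
2244 begins on a Monday and is a leap year.

2244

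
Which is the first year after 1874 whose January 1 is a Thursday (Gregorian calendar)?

1880

Jan 1 advances by 2 weekdays after a leap year and by 1 after a common year.
1874: Jan 1 is Thursday.
1875: Friday
1876: Saturday (leap)
1877: Monday
1878: Tuesday
1879: Wednesday
1880: Thursday (leap)
1880 begins on a Thursday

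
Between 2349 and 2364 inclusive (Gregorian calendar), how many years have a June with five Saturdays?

June has 30 days; it has five Saturdays when Saturday falls among the first (month-length − 28) days — i.e. when June 1 is one of Saturday/Friday.
June 1 by year: 2349:Wed 2350:Thu 2351:Fri✓ 2352:Sun 2353:Mon 2354:Tue 2355:Wed 2356:Fri✓ 2357:Sat✓ 2358:Sun 2359:Mon 2360:Wed 2361:Thu 2362:Fri✓ 2363:Sat✓ 2364:Mon
Years with five Saturdays: 2351, 2356, 2357, 2362, 2363 → 5.

5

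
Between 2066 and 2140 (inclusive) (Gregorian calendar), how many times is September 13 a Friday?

10

Track September 13's weekday year by year (advancing +1, or +2 across a Feb 29):
  2066: Mon  2067: Tue (+1)  2068: Thu (+2)  2069: Fri (+1) ✓  2070: Sat (+1)
  2071: Sun (+1)  2072: Tue (+2)  2073: Wed (+1)  2074: Thu (+1)  2075: Fri (+1) ✓
  2076: Sun (+2)  2077: Mon (+1)  2078: Tue (+1)  2079: Wed (+1)  … (47 more years) …
  2127: Sat (+1)  2128: Mon (+2)  2129: Tue (+1)  2130: Wed (+1)  2131: Thu (+1)
  2132: Sat (+2)  2133: Sun (+1)  2134: Mon (+1)  2135: Tue (+1)  2136: Thu (+2)
  2137: Fri (+1) ✓  2138: Sat (+1)  2139: Sun (+1)  2140: Tue (+2)
Friday years: 2069, 2075, 2080, 2086, 2097, 2109, 2115, 2120, 2126, 2137 — 10 in total.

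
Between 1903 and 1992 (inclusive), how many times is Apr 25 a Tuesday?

Track Apr 25's weekday year by year (advancing +1, or +2 across a Feb 29):
  1903: Sat  1904: Mon (+2)  1905: Tue (+1) ✓  1906: Wed (+1)  1907: Thu (+1)
  1908: Sat (+2)  1909: Sun (+1)  1910: Mon (+1)  1911: Tue (+1) ✓  1912: Thu (+2)
  1913: Fri (+1)  1914: Sat (+1)  1915: Sun (+1)  1916: Tue (+2) ✓  … (62 more years) …
  1979: Wed (+1)  1980: Fri (+2)  1981: Sat (+1)  1982: Sun (+1)  1983: Mon (+1)
  1984: Wed (+2)  1985: Thu (+1)  1986: Fri (+1)  1987: Sat (+1)  1988: Mon (+2)
  1989: Tue (+1) ✓  1990: Wed (+1)  1991: Thu (+1)  1992: Sat (+2)
Tuesday years: 1905, 1911, 1916, 1922, 1933, 1939, 1944, 1950, 1961, 1967, 1972, 1978, 1989 — 13 in total.

13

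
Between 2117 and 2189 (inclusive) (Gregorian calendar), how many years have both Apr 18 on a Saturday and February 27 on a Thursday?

Check each year's weekday for Apr 18 and February 27:
  2117: Sun/Sat  2118: Mon/Sun  2119: Tue/Mon  2120: Thu/Tue  2121: Fri/Thu  2122: Sat/Fri  2123: Sun/Sat  2124: Tue/Sun  2125: Wed/Tue  2126: Thu/Wed  2127: Fri/Thu  2128: Sun/Fri  2129: Mon/Sun  2130: Tue/Mon  …(45 more)…  2176: Thu/Tue  2177: Fri/Thu  2178: Sat/Fri  2179: Sun/Sat  2180: Tue/Sun  2181: Wed/Tue  2182: Thu/Wed  2183: Fri/Thu  2184: Sun/Fri  2185: Mon/Sun  2186: Tue/Mon  2187: Wed/Tue  2188: Fri/Wed  2189: Sat/Fri
Both conditions hold in: 2144, 2172 — 2.

2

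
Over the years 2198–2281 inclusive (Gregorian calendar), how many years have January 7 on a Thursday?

Track January 7's weekday year by year (advancing +1, or +2 across a Feb 29):
  2198: Sun  2199: Mon (+1)  2200: Tue (+1)  2201: Wed (+1)  2202: Thu (+1) ✓
  2203: Fri (+1)  2204: Sat (+1)  2205: Mon (+2)  2206: Tue (+1)  2207: Wed (+1)
  2208: Thu (+1) ✓  2209: Sat (+2)  2210: Sun (+1)  2211: Mon (+1)  … (56 more years) …
  2268: Tue (+1)  2269: Thu (+2) ✓  2270: Fri (+1)  2271: Sat (+1)  2272: Sun (+1)
  2273: Tue (+2)  2274: Wed (+1)  2275: Thu (+1) ✓  2276: Fri (+1)  2277: Sun (+2)
  2278: Mon (+1)  2279: Tue (+1)  2280: Wed (+1)  2281: Fri (+2)
Thursday years: 2202, 2208, 2213, 2219, 2230, 2236, 2241, 2247, 2258, 2264, 2269, 2275 — 12 in total.

12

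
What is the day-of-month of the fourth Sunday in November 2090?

26

November 1, 2090 is a Wednesday, so the first Sunday is the 5th.
The fourth Sunday is 5 + 21 = 26.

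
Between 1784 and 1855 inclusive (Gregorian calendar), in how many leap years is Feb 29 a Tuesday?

2

Leap years in 1784–1855: 17 of them.
Feb 29 weekday advances by 5 (mod 7) from one leap year to the next four years later (or differs when a century non-leap intervenes).
Leap-day weekdays: 1784:Sun 1788:Fri 1792:Wed 1796:Mon 1804:Wed 1808:Mon 1812:Sat 1816:Thu 1820:Tue✓ 1824:Sun 1828:Fri 1832:Wed 1836:Mon 1840:Sat 1844:Thu 1848:Tue✓ 1852:Sun
Tuesday: 1820, 1848 → 2.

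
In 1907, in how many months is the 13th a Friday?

Check the 13th of each month of 1907: Jan 13: Sun, Feb 13: Wed, Mar 13: Wed, Apr 13: Sat, May 13: Mon, Jun 13: Thu, Jul 13: Sat, Aug 13: Tue, Sep 13: Fri, Oct 13: Sun, Nov 13: Wed, Dec 13: Fri.
Friday occurs in September, December — 2 months.

2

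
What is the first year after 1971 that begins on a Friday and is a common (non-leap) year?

Jan 1 advances by 2 weekdays after a leap year and by 1 after a common year.
1971: Jan 1 is Friday.
1972: Saturday (leap)
1973: Monday
1974: Tuesday
1975: Wednesday
1976: Thursday (leap)
1977: Saturday
1978: Sunday
1979: Monday
1980: Tuesday (leap)
1981: Thursday
1982: Friday
1982 begins on a Friday and is a common year.

1982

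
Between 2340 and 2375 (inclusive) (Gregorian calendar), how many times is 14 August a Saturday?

Track 14 August's weekday year by year (advancing +1, or +2 across a Feb 29):
  2340: Wed  2341: Thu (+1)  2342: Fri (+1)  2343: Sat (+1) ✓  2344: Mon (+2)
  2345: Tue (+1)  2346: Wed (+1)  2347: Thu (+1)  2348: Sat (+2) ✓  2349: Sun (+1)
  2350: Mon (+1)  2351: Tue (+1)  2352: Thu (+2)  2353: Fri (+1)  … (8 more years) …
  2362: Tue (+1)  2363: Wed (+1)  2364: Fri (+2)  2365: Sat (+1) ✓  2366: Sun (+1)
  2367: Mon (+1)  2368: Wed (+2)  2369: Thu (+1)  2370: Fri (+1)  2371: Sat (+1) ✓
  2372: Mon (+2)  2373: Tue (+1)  2374: Wed (+1)  2375: Thu (+1)
Saturday years: 2343, 2348, 2354, 2365, 2371 — 5 in total.

5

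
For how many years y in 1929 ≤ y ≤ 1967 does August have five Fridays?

August has 31 days; it has five Fridays when Friday falls among the first (month-length − 28) days — i.e. when August 1 is one of Friday/Thursday/Wednesday.
August 1 by year: 1929:Thu✓ 1930:Fri✓ 1931:Sat 1932:Mon 1933:Tue 1934:Wed✓ 1935:Thu✓ 1936:Sat 1937:Sun 1938:Mon 1939:Tue 1940:Thu✓ 1941:Fri✓ 1942:Sat 1943:Sun …(9 more)… 1953:Sat 1954:Sun 1955:Mon 1956:Wed✓ 1957:Thu✓ 1958:Fri✓ 1959:Sat 1960:Mon 1961:Tue 1962:Wed✓ 1963:Thu✓ 1964:Sat 1965:Sun 1966:Mon 1967:Tue
Years with five Fridays: 1929, 1930, 1934, 1935, 1940, 1941, 1945, 1946, 1947, 1951, 1952, 1956, 1957, 1958, 1962, 1963 → 16.

16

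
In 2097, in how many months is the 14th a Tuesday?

1

Check the 14th of each month of 2097: Jan 14: Mon, Feb 14: Thu, Mar 14: Thu, Apr 14: Sun, May 14: Tue, Jun 14: Fri, Jul 14: Sun, Aug 14: Wed, Sep 14: Sat, Oct 14: Mon, Nov 14: Thu, Dec 14: Sat.
Tuesday occurs in May — 1 month.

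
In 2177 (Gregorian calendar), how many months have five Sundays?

4

A month of length L has five Sundays iff its first Sunday is on day ≤ L−28 (so day 1–3 in a 31-day month, 1–2 in a 30-day month, day 1 in a leap February).
Checking each month of 2177: Jan starts Wed (31d); Feb starts Sat (28d); Mar starts Sat (31d) ✓; Apr starts Tue (30d); May starts Thu (31d); Jun starts Sun (30d) ✓; Jul starts Tue (31d); Aug starts Fri (31d) ✓; Sep starts Mon (30d); Oct starts Wed (31d); Nov starts Sat (30d) ✓; Dec starts Mon (31d).
Five-Sunday months: March, June, August, November → 4.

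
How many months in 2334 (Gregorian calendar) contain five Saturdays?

A month of length L has five Saturdays iff its first Saturday is on day ≤ L−28 (so day 1–3 in a 31-day month, 1–2 in a 30-day month, day 1 in a leap February).
Checking each month of 2334: Jan starts Mon (31d); Feb starts Thu (28d); Mar starts Thu (31d) ✓; Apr starts Sun (30d); May starts Tue (31d); Jun starts Fri (30d) ✓; Jul starts Sun (31d); Aug starts Wed (31d); Sep starts Sat (30d) ✓; Oct starts Mon (31d); Nov starts Thu (30d); Dec starts Sat (31d) ✓.
Five-Saturday months: March, June, September, December → 4.

4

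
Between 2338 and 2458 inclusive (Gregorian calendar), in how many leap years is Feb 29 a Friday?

4

Leap years in 2338–2458: 30 of them.
Feb 29 weekday advances by 5 (mod 7) from one leap year to the next four years later (or differs when a century non-leap intervenes).
Leap-day weekdays: 2340:Thu 2344:Tue 2348:Sun 2352:Fri✓ 2356:Wed 2360:Mon 2364:Sat 2368:Thu 2372:Tue 2376:Sun 2380:Fri✓ 2384:Wed 2388:Mon …(4 more)… 2408:Fri✓ 2412:Wed 2416:Mon 2420:Sat 2424:Thu 2428:Tue 2432:Sun 2436:Fri✓ 2440:Wed 2444:Mon 2448:Sat 2452:Thu 2456:Tue
Friday: 2352, 2380, 2408, 2436 → 4.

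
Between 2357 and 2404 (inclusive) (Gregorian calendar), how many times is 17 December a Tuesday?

Track 17 December's weekday year by year (advancing +1, or +2 across a Feb 29):
  2357: Tue ✓  2358: Wed (+1)  2359: Thu (+1)  2360: Sat (+2)  2361: Sun (+1)
  2362: Mon (+1)  2363: Tue (+1) ✓  2364: Thu (+2)  2365: Fri (+1)  2366: Sat (+1)
  2367: Sun (+1)  2368: Tue (+2) ✓  2369: Wed (+1)  2370: Thu (+1)  … (20 more years) …
  2391: Tue (+1) ✓  2392: Thu (+2)  2393: Fri (+1)  2394: Sat (+1)  2395: Sun (+1)
  2396: Tue (+2) ✓  2397: Wed (+1)  2398: Thu (+1)  2399: Fri (+1)  2400: Sun (+2)
  2401: Mon (+1)  2402: Tue (+1) ✓  2403: Wed (+1)  2404: Fri (+2)
Tuesday years: 2357, 2363, 2368, 2374, 2385, 2391, 2396, 2402 — 8 in total.

8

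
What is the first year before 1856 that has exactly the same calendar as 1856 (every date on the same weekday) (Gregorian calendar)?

Two years share a calendar iff Jan 1 falls on the same weekday and both are leap or both are common. 1856: Jan 1 is Tuesday, leap year.
1855: Jan 1 Monday, common
1854: Jan 1 Sunday, common
1853: Jan 1 Saturday, common
1852: Jan 1 Thursday, leap
1851: Jan 1 Wednesday, common
1850: Jan 1 Tuesday, common
1849: Jan 1 Monday, common
1848: Jan 1 Saturday, leap
1847: Jan 1 Friday, common
1846: Jan 1 Thursday, common
1845: Jan 1 Wednesday, common
1844: Jan 1 Monday, leap
1843: Jan 1 Sunday, common
1842: Jan 1 Saturday, common
1841: Jan 1 Friday, common
1840: Jan 1 Wednesday, leap
1839: Jan 1 Tuesday, common
1838: Jan 1 Monday, common
1837: Jan 1 Sunday, common
1836: Jan 1 Friday, leap
1835: Jan 1 Thursday, common
1834: Jan 1 Wednesday, common
1833: Jan 1 Tuesday, common
1832: Jan 1 Sunday, leap
1831: Jan 1 Saturday, common
1830: Jan 1 Friday, common
1829: Jan 1 Thursday, common
1828: Jan 1 Tuesday, leap
1828 matches on both conditions.

1828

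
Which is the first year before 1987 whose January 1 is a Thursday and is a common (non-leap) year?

1981

Jan 1 advances by 2 weekdays after a leap year and by 1 after a common year.
1987: Jan 1 is Thursday.
1986: Wednesday
1985: Tuesday
1984: Sunday (leap)
1983: Saturday
1982: Friday
1981: Thursday
1981 begins on a Thursday and is a common year.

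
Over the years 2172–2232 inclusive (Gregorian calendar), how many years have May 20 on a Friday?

9

Track May 20's weekday year by year (advancing +1, or +2 across a Feb 29):
  2172: Wed  2173: Thu (+1)  2174: Fri (+1) ✓  2175: Sat (+1)  2176: Mon (+2)
  2177: Tue (+1)  2178: Wed (+1)  2179: Thu (+1)  2180: Sat (+2)  2181: Sun (+1)
  2182: Mon (+1)  2183: Tue (+1)  2184: Thu (+2)  2185: Fri (+1) ✓  … (33 more years) …
  2219: Thu (+1)  2220: Sat (+2)  2221: Sun (+1)  2222: Mon (+1)  2223: Tue (+1)
  2224: Thu (+2)  2225: Fri (+1) ✓  2226: Sat (+1)  2227: Sun (+1)  2228: Tue (+2)
  2229: Wed (+1)  2230: Thu (+1)  2231: Fri (+1) ✓  2232: Sun (+2)
Friday years: 2174, 2185, 2191, 2196, 2203, 2208, 2214, 2225, 2231 — 9 in total.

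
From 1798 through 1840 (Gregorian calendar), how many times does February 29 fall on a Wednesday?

2

Leap years in 1798–1840: 10 of them.
Feb 29 weekday advances by 5 (mod 7) from one leap year to the next four years later (or differs when a century non-leap intervenes).
Leap-day weekdays: 1804:Wed✓ 1808:Mon 1812:Sat 1816:Thu 1820:Tue 1824:Sun 1828:Fri 1832:Wed✓ 1836:Mon 1840:Sat
Wednesday: 1804, 1832 → 2.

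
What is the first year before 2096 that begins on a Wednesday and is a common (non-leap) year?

2087

Jan 1 advances by 2 weekdays after a leap year and by 1 after a common year.
2096: Jan 1 is Sunday (leap).
2095: Saturday
2094: Friday
2093: Thursday
2092: Tuesday (leap)
2091: Monday
2090: Sunday
2089: Saturday
2088: Thursday (leap)
2087: Wednesday
2087 begins on a Wednesday and is a common year.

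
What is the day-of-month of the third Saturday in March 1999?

20

March 1, 1999 is a Monday, so the first Saturday is the 6th.
The third Saturday is 6 + 14 = 20.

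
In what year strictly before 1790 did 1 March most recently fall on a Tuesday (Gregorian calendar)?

1785

From one year to the next, a fixed date's weekday advances by 1, or by 2 when a Feb 29 lies between the two dates.
1790: March 1 is Monday.
1789: Sunday (−1)
1788: Saturday (−1)
1787: Thursday (−2)
1786: Wednesday (−1)
1785: Tuesday (−1)
1 March falls on a Tuesday in 1785.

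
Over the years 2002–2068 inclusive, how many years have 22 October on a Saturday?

10

Track 22 October's weekday year by year (advancing +1, or +2 across a Feb 29):
  2002: Tue  2003: Wed (+1)  2004: Fri (+2)  2005: Sat (+1) ✓  2006: Sun (+1)
  2007: Mon (+1)  2008: Wed (+2)  2009: Thu (+1)  2010: Fri (+1)  2011: Sat (+1) ✓
  2012: Mon (+2)  2013: Tue (+1)  2014: Wed (+1)  2015: Thu (+1)  … (39 more years) …
  2055: Fri (+1)  2056: Sun (+2)  2057: Mon (+1)  2058: Tue (+1)  2059: Wed (+1)
  2060: Fri (+2)  2061: Sat (+1) ✓  2062: Sun (+1)  2063: Mon (+1)  2064: Wed (+2)
  2065: Thu (+1)  2066: Fri (+1)  2067: Sat (+1) ✓  2068: Mon (+2)
Saturday years: 2005, 2011, 2016, 2022, 2033, 2039, 2044, 2050, 2061, 2067 — 10 in total.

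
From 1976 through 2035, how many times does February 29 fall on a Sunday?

Leap years in 1976–2035: 15 of them.
Feb 29 weekday advances by 5 (mod 7) from one leap year to the next four years later (or differs when a century non-leap intervenes).
Leap-day weekdays: 1976:Sun✓ 1980:Fri 1984:Wed 1988:Mon 1992:Sat 1996:Thu 2000:Tue 2004:Sun✓ 2008:Fri 2012:Wed 2016:Mon 2020:Sat 2024:Thu 2028:Tue 2032:Sun✓
Sunday: 1976, 2004, 2032 → 3.

3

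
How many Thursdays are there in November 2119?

5

November 2119 has 30 days and begins on Wednesday.
The first Thursday is November 2.
Thursdays fall on 2, 9, 16, 23, 30 — that's 5.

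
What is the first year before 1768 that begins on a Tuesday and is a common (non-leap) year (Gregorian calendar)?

1765

Jan 1 advances by 2 weekdays after a leap year and by 1 after a common year.
1768: Jan 1 is Friday (leap).
1767: Thursday
1766: Wednesday
1765: Tuesday
1765 begins on a Tuesday and is a common year.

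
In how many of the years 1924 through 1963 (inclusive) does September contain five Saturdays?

September has 30 days; it has five Saturdays when Saturday falls among the first (month-length − 28) days — i.e. when September 1 is one of Saturday/Friday.
September 1 by year: 1924:Mon 1925:Tue 1926:Wed 1927:Thu 1928:Sat✓ 1929:Sun 1930:Mon 1931:Tue 1932:Thu 1933:Fri✓ 1934:Sat✓ 1935:Sun 1936:Tue 1937:Wed 1938:Thu …(10 more)… 1949:Thu 1950:Fri✓ 1951:Sat✓ 1952:Mon 1953:Tue 1954:Wed 1955:Thu 1956:Sat✓ 1957:Sun 1958:Mon 1959:Tue 1960:Thu 1961:Fri✓ 1962:Sat✓ 1963:Sun
Years with five Saturdays: 1928, 1933, 1934, 1939, 1944, 1945, 1950, 1951, 1956, 1961, 1962 → 11.

11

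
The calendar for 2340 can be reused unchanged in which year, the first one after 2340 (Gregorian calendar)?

2368

Two years share a calendar iff Jan 1 falls on the same weekday and both are leap or both are common. 2340: Jan 1 is Monday, leap year.
2341: Jan 1 Wednesday, common
2342: Jan 1 Thursday, common
2343: Jan 1 Friday, common
2344: Jan 1 Saturday, leap
2345: Jan 1 Monday, common
2346: Jan 1 Tuesday, common
2347: Jan 1 Wednesday, common
2348: Jan 1 Thursday, leap
2349: Jan 1 Saturday, common
2350: Jan 1 Sunday, common
2351: Jan 1 Monday, common
2352: Jan 1 Tuesday, leap
2353: Jan 1 Thursday, common
2354: Jan 1 Friday, common
2355: Jan 1 Saturday, common
2356: Jan 1 Sunday, leap
2357: Jan 1 Tuesday, common
2358: Jan 1 Wednesday, common
2359: Jan 1 Thursday, common
2360: Jan 1 Friday, leap
2361: Jan 1 Sunday, common
2362: Jan 1 Monday, common
2363: Jan 1 Tuesday, common
2364: Jan 1 Wednesday, leap
2365: Jan 1 Friday, common
2366: Jan 1 Saturday, common
2367: Jan 1 Sunday, common
2368: Jan 1 Monday, leap
2368 matches on both conditions.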